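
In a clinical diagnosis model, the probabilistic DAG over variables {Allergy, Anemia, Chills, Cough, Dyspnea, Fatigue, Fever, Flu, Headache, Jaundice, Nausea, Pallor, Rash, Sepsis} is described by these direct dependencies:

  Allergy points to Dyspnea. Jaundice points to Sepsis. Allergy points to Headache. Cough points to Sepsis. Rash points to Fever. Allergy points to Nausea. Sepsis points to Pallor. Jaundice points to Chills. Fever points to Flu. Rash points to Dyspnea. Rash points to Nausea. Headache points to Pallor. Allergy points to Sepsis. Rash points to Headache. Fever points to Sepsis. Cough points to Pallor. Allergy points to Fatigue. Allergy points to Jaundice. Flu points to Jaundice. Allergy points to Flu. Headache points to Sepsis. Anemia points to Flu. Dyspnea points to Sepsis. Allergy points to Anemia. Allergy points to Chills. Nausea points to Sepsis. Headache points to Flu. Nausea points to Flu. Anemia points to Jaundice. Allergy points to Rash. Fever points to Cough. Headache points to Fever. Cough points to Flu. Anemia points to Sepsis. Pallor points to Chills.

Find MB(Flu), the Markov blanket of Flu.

{Allergy, Anemia, Cough, Fever, Headache, Jaundice, Nausea}

Parents of Flu: Allergy, Anemia, Cough, Fever, Headache, Nausea.
Flu has child Jaundice.
Co-parents of Flu (other parents of its children):
  parents(Jaundice) \ {Flu} = {Allergy, Anemia}.
Taking the union gives {Allergy, Anemia, Cough, Fever, Headache, Jaundice, Nausea}.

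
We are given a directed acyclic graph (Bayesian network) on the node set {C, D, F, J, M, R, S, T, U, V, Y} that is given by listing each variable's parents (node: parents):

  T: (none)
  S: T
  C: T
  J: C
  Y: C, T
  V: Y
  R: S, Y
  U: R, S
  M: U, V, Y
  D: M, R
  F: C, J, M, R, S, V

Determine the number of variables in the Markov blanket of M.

Recall MB(v) = parents ∪ children ∪ spouses, where spouses are the other parents of v's children.
Parents of M: U, V, Y.
M has children D, F.
Other parents of M's children:
  D also has parent R.
  F's other parents are C, J, R, S, V.
MB(M) = {C, D, F, J, R, S, U, V, Y}, which has 9 nodes.

9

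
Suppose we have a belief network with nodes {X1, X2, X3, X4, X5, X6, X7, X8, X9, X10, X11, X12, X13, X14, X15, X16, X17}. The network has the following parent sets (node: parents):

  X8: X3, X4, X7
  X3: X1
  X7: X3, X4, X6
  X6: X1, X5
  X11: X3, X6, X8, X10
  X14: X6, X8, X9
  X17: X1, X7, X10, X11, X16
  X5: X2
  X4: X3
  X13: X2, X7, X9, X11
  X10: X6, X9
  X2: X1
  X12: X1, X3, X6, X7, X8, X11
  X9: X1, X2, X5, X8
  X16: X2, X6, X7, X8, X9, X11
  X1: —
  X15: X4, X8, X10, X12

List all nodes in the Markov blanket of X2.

Ch(X2) = {X5, X9, X13, X16}.
X2 has parent X1.
For each child, the remaining parents (spouses of X2):
  X5: —
  X9: X1, X5, X8
  X13: X7, X9, X11
  X16: X6, X7, X8, X9, X11
Taking the union gives {X1, X5, X6, X7, X8, X9, X11, X13, X16}.

{X1, X5, X6, X7, X8, X9, X11, X13, X16}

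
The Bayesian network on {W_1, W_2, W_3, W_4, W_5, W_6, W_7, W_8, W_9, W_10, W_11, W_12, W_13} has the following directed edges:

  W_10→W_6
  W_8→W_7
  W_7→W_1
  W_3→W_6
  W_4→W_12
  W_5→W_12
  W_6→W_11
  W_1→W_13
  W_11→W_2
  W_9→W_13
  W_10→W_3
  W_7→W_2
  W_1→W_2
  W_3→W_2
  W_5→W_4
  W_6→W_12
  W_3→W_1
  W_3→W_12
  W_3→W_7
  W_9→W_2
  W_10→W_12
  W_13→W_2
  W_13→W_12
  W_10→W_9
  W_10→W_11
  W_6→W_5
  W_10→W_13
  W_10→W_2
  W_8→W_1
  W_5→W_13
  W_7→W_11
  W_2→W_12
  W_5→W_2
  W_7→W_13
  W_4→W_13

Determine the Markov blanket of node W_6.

{W_2, W_3, W_4, W_5, W_7, W_10, W_11, W_12, W_13}

Children of W_6: W_5, W_11, W_12.
Pa(W_6) = {W_3, W_10}.
Co-parents of W_6 (other parents of its children):
  W_5: —
  W_11: W_7, W_10
  W_12: W_2, W_3, W_4, W_5, W_10, W_13
So the Markov blanket of W_6 is {W_2, W_3, W_4, W_5, W_7, W_10, W_11, W_12, W_13}.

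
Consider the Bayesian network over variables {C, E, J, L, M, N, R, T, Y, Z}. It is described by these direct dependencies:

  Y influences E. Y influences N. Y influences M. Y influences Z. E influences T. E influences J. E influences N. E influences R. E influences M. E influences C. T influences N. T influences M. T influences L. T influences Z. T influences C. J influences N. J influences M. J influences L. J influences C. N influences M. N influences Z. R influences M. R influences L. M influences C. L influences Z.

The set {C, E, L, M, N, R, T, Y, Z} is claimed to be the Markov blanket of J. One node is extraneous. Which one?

Z

J has children C, L, M, N.
J's parents: E.
Co-parents of J (other parents of its children):
  N: E, T, Y
  M: E, N, R, T, Y
  L: R, T
  C: E, M, T
MB(J) = {C, E, L, M, N, R, T, Y}.
Z is neither a parent, child, nor co-parent of J, so it does not belong.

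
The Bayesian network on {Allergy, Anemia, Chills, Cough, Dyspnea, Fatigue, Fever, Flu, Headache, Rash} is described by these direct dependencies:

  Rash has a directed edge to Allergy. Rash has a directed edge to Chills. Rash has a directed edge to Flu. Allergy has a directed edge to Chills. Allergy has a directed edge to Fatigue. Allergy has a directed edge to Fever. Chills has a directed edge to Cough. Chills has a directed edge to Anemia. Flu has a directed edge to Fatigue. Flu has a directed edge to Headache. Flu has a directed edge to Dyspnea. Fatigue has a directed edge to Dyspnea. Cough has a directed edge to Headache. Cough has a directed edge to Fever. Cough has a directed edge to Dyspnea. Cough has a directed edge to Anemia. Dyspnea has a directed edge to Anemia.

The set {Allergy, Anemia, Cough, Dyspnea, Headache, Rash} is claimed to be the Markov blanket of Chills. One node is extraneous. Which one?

Headache

A node's Markov blanket = Pa ∪ Ch ∪ (parents of Ch other than the node itself).
Chills's parents: Allergy, Rash.
Children of Chills: Anemia, Cough.
For each child, the remaining parents (spouses of Chills):
  Cough: —
  Anemia: Cough, Dyspnea
MB(Chills) = {Allergy, Anemia, Cough, Dyspnea, Rash}.
Headache is neither a parent, child, nor co-parent of Chills, so it does not belong.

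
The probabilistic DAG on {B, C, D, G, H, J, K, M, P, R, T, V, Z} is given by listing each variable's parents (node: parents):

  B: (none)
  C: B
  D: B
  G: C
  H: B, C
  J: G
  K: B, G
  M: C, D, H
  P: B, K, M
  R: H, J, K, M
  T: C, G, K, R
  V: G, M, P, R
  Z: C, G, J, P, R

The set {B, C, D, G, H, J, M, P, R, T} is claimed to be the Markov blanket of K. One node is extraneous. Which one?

D

Recall MB(v) = parents ∪ children ∪ spouses, where spouses are the other parents of v's children.
K's parents: B, G.
Children of K: P, R, T.
Other parents of K's children:
  parents(P) \ {K} = {B, M}.
  R also has parents H, J, M.
  T also has parents C, G, R.
MB(K) = {B, C, G, H, J, M, P, R, T}.
D is neither a parent, child, nor co-parent of K, so it does not belong.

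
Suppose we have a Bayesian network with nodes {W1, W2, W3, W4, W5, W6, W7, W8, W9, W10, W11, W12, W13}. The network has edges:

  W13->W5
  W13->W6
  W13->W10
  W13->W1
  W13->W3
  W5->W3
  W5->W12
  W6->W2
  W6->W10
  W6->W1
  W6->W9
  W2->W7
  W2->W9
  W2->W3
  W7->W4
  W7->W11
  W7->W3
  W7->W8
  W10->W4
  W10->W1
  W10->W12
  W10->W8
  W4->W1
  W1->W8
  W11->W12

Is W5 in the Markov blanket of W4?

No

Children of W4: W1.
Parents of W4: W7, W10.
Co-parents of W4 (other parents of its children):
  W1: W6, W10, W13
MB(W4) = {W1, W6, W7, W10, W13}; W5 is not in this set.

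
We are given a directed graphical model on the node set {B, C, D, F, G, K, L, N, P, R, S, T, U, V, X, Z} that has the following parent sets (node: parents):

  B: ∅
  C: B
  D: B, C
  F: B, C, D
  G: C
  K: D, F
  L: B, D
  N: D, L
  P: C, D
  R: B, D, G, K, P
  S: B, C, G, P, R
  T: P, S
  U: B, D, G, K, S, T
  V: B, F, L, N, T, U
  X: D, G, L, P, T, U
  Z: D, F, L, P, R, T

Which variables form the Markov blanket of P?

The Markov blanket of a node is its parents, its children, and the other parents of its children.
Parents of P: C, D.
Children of P: R, S, T, X, Z.
For each child, the remaining parents (spouses of P):
  R's other parents are B, D, G, K.
  S also has parents B, C, G, R.
  T also has parent S.
  X's other parents are D, G, L, T, U.
  Z's other parents are D, F, L, R, T.
Taking the union gives {B, C, D, F, G, K, L, R, S, T, U, X, Z}.

{B, C, D, F, G, K, L, R, S, T, U, X, Z}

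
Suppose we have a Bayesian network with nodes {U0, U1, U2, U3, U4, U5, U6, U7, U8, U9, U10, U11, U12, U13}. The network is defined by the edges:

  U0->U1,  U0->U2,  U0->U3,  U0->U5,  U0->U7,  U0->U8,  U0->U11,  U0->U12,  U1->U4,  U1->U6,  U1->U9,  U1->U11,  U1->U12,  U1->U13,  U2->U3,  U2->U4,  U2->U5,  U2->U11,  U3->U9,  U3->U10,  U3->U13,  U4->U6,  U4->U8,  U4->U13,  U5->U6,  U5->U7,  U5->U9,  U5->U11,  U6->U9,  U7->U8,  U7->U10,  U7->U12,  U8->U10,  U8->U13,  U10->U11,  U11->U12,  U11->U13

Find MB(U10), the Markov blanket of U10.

By definition, MB(U10) is built from U10's parents, U10's children, and the co-parents of U10.
Parents of U10: U3, U7, U8.
U10's children: U11.
Other parents of U10's children:
  U11: U0, U1, U2, U5
So the Markov blanket of U10 is {U0, U1, U2, U3, U5, U7, U8, U11}.

{U0, U1, U2, U3, U5, U7, U8, U11}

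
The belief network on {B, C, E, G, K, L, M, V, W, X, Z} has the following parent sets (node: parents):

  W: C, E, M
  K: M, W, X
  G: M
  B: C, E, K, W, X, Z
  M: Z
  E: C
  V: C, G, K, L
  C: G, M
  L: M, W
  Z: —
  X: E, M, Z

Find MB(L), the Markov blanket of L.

Pa(L) = {M, W}.
Children of L: V.
Other parents of L's children:
  V: C, G, K
MB(L) = {C, G, K, M, V, W}.

{C, G, K, M, V, W}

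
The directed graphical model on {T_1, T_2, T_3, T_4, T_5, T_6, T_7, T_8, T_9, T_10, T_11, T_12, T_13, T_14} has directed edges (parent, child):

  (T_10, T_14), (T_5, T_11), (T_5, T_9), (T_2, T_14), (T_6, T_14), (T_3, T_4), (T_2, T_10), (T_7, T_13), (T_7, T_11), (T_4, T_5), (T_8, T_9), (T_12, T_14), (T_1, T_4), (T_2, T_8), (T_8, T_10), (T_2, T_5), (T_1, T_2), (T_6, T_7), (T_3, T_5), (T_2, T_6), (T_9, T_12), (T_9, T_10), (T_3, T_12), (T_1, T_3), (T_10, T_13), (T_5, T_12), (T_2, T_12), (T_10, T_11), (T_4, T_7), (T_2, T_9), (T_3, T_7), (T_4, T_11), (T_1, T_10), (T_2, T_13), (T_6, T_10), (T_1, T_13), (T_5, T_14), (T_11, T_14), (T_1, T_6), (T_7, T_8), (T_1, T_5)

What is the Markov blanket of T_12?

A node's Markov blanket = Pa ∪ Ch ∪ (parents of Ch other than the node itself).
Pa(T_12) = {T_2, T_3, T_5, T_9}.
Ch(T_12) = {T_14}.
Parents of each child, excluding T_12:
  T_14: T_2, T_5, T_6, T_10, T_11
Taking the union gives {T_2, T_3, T_5, T_6, T_9, T_10, T_11, T_14}.

{T_2, T_3, T_5, T_6, T_9, T_10, T_11, T_14}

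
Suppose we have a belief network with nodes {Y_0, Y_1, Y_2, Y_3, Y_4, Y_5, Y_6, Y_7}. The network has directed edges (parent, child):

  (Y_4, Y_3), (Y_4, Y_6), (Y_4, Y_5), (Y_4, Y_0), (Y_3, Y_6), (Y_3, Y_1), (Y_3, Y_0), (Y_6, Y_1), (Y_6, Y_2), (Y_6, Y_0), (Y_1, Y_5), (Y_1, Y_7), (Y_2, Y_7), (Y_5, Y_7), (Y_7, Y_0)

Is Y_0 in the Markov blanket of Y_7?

Y_0 is a child of Y_7.
So Y_0 ∈ MB(Y_7).

Yes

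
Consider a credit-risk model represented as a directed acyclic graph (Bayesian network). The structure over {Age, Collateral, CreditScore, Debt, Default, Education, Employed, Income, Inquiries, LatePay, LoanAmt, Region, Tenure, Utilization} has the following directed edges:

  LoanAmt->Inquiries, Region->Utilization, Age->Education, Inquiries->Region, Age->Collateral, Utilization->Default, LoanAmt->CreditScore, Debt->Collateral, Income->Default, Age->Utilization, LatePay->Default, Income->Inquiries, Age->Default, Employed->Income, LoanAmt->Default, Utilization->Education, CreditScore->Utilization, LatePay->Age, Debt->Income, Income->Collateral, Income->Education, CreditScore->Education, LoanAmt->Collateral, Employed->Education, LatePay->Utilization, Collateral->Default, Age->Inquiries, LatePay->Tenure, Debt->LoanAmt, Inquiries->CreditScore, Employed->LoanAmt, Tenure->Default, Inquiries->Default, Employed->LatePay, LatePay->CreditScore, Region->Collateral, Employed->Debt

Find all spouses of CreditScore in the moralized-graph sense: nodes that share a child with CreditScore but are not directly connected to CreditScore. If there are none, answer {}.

{Age, Employed, Income, Region}

Children of CreditScore: Education, Utilization.
  Utilization also has parents Age, LatePay, Region.
  Education also has parents Age, Employed, Income, Utilization.
Excluding nodes already adjacent to CreditScore (Education, Inquiries, LatePay, LoanAmt, Utilization), the co-parent-only contribution is {Age, Employed, Income, Region}.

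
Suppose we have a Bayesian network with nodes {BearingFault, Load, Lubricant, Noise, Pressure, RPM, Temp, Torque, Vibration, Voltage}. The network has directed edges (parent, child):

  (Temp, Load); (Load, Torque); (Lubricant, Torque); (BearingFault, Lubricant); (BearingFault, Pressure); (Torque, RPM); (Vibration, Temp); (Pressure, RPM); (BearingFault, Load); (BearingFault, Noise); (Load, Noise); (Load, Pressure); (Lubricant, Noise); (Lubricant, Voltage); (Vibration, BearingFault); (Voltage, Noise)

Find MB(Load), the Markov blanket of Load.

{BearingFault, Lubricant, Noise, Pressure, Temp, Torque, Voltage}

Recall MB(v) = parents ∪ children ∪ spouses, where spouses are the other parents of v's children.
Parents of Load: BearingFault, Temp.
Load has children Noise, Pressure, Torque.
Other parents of Load's children:
  Noise also has parents BearingFault, Lubricant, Voltage.
  Pressure also has parent BearingFault.
  Torque's other parent is Lubricant.
Taking the union gives {BearingFault, Lubricant, Noise, Pressure, Temp, Torque, Voltage}.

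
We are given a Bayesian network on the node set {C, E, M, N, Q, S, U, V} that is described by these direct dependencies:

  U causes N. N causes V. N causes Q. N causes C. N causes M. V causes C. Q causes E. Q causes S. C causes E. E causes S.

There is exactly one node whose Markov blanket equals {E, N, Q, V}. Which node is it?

The target node must have every member of {E, N, Q, V} as a parent, child, or co-parent, and no others.
Parents of C: N, V; children: E; co-parents: Q.
These exactly cover the given set, so the node is C.

C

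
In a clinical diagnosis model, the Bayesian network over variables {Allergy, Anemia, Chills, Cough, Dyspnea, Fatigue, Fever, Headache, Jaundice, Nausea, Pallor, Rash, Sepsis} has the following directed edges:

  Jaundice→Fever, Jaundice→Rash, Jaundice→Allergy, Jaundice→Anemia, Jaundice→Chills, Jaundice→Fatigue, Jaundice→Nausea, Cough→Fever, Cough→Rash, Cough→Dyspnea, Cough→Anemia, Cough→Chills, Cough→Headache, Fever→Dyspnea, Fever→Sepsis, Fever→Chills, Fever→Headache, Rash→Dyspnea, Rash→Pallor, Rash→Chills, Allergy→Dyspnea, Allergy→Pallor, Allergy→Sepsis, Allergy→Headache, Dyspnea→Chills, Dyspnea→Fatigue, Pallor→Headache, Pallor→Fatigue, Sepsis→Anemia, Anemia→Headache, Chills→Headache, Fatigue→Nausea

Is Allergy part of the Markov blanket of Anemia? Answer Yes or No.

Allergy is a co-parent of Anemia: both are parents of Headache.
So Allergy ∈ MB(Anemia).

Yes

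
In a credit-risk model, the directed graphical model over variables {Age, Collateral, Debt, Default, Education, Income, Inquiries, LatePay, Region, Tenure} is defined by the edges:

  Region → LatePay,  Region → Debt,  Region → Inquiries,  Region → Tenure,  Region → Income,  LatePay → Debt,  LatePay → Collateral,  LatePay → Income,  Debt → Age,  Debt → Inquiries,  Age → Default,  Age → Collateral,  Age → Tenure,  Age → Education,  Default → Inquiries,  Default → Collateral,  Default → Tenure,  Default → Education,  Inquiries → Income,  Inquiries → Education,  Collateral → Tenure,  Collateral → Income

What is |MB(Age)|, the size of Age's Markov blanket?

8

A node's Markov blanket = Pa ∪ Ch ∪ (parents of Ch other than the node itself).
Ch(Age) = {Collateral, Default, Education, Tenure}.
Pa(Age) = {Debt}.
Other parents of Age's children:
  Default: no additional parents.
  Collateral's other parents are Default, LatePay.
  parents(Tenure) \ {Age} = {Collateral, Default, Region}.
  parents(Education) \ {Age} = {Default, Inquiries}.
MB(Age) = {Collateral, Debt, Default, Education, Inquiries, LatePay, Region, Tenure}, which has 8 nodes.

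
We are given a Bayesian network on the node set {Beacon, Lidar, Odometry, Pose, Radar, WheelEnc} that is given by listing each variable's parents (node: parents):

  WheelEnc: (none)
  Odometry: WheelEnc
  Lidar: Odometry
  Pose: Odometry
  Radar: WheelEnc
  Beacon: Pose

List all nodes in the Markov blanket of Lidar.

{Odometry}

By definition, MB(Lidar) is built from Lidar's parents, Lidar's children, and the co-parents of Lidar.
Lidar's children: none.
Lidar's parents: Odometry.
Lidar has no children, so there are no co-parents.
So the Markov blanket of Lidar is {Odometry}.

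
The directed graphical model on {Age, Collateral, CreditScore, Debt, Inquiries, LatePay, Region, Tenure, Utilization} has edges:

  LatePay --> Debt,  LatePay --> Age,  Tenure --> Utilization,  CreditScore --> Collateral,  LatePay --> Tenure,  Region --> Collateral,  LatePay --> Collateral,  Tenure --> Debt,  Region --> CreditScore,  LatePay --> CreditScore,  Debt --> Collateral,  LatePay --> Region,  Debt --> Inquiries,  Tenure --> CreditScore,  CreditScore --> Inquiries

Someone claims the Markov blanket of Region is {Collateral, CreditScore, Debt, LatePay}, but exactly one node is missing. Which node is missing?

Tenure

By definition, MB(Region) is built from Region's parents, Region's children, and the co-parents of Region.
Parents of Region: LatePay.
Region has children Collateral, CreditScore.
Other parents of Region's children:
  parents(CreditScore) \ {Region} = {LatePay, Tenure}.
  Collateral also has parents CreditScore, Debt, LatePay.
MB(Region) = {Collateral, CreditScore, Debt, LatePay, Tenure}.
Comparing with the claimed set, Tenure is missing.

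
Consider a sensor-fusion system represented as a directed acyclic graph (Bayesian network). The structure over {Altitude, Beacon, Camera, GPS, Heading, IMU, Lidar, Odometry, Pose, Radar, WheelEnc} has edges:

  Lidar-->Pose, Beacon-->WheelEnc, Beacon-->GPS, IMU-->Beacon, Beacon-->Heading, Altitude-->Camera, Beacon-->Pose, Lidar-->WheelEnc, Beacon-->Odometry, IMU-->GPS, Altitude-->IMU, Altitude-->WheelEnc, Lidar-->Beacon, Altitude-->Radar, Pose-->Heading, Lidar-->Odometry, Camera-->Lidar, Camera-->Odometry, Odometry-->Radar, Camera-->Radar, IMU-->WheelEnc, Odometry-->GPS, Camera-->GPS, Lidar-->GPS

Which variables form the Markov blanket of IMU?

{Altitude, Beacon, Camera, GPS, Lidar, Odometry, WheelEnc}

A node's Markov blanket = Pa ∪ Ch ∪ (parents of Ch other than the node itself).
IMU has parent Altitude.
IMU's children: Beacon, GPS, WheelEnc.
Other parents of IMU's children:
  Beacon: Lidar
  WheelEnc: Altitude, Beacon, Lidar
  GPS: Beacon, Camera, Lidar, Odometry
MB(IMU) = {Altitude, Beacon, Camera, GPS, Lidar, Odometry, WheelEnc}.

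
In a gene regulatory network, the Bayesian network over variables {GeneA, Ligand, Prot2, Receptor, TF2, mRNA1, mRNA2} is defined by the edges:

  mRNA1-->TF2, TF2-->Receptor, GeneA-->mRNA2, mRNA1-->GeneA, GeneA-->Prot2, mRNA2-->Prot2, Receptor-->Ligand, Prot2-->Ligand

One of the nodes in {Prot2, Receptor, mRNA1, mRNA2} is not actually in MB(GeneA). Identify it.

A node's Markov blanket = Pa ∪ Ch ∪ (parents of Ch other than the node itself).
Children of GeneA: Prot2, mRNA2.
GeneA's parents: mRNA1.
Parents of each child, excluding GeneA:
  mRNA2: no additional parents.
  Prot2's other parent is mRNA2.
MB(GeneA) = {Prot2, mRNA1, mRNA2}.
Receptor is neither a parent, child, nor co-parent of GeneA, so it does not belong.

Receptor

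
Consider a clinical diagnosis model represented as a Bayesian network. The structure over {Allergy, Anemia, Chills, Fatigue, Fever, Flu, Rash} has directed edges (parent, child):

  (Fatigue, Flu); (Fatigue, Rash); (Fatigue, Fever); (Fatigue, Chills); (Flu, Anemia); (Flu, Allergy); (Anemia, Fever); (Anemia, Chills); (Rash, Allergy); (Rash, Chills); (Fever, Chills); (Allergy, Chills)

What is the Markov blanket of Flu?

{Allergy, Anemia, Fatigue, Rash}

Flu's parents: Fatigue.
Ch(Flu) = {Allergy, Anemia}.
Other parents of Flu's children:
  Anemia: —
  Allergy: Rash
Taking the union gives {Allergy, Anemia, Fatigue, Rash}.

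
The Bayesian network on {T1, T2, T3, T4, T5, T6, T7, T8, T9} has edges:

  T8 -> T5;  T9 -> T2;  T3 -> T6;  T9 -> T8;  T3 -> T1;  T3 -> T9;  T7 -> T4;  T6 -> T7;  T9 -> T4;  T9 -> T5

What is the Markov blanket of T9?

{T2, T3, T4, T5, T7, T8}

Recall MB(v) = parents ∪ children ∪ spouses, where spouses are the other parents of v's children.
Pa(T9) = {T3}.
Ch(T9) = {T2, T4, T5, T8}.
For each child, the remaining parents (spouses of T9):
  T2: no additional parents.
  T4's other parent is T7.
  T8 has no other parent.
  T5 also has parent T8.
So the Markov blanket of T9 is {T2, T3, T4, T5, T7, T8}.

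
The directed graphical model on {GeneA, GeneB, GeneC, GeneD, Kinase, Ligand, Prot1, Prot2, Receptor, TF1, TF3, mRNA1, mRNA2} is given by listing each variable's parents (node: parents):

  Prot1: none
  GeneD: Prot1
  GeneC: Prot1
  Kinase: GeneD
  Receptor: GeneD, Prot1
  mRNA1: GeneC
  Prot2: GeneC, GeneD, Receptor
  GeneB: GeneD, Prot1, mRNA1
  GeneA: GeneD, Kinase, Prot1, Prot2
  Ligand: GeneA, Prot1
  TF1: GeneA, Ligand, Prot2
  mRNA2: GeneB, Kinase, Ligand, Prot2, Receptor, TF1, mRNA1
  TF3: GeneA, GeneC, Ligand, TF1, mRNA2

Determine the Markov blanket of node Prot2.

{GeneA, GeneB, GeneC, GeneD, Kinase, Ligand, Prot1, Receptor, TF1, mRNA1, mRNA2}

A node's Markov blanket = Pa ∪ Ch ∪ (parents of Ch other than the node itself).
Prot2 has parents GeneC, GeneD, Receptor.
Ch(Prot2) = {GeneA, TF1, mRNA2}.
For each child, the remaining parents (spouses of Prot2):
  parents(GeneA) \ {Prot2} = {GeneD, Kinase, Prot1}.
  TF1 also has parents GeneA, Ligand.
  mRNA2's other parents are GeneB, Kinase, Ligand, Receptor, TF1, mRNA1.
MB(Prot2) = {GeneA, GeneB, GeneC, GeneD, Kinase, Ligand, Prot1, Receptor, TF1, mRNA1, mRNA2}.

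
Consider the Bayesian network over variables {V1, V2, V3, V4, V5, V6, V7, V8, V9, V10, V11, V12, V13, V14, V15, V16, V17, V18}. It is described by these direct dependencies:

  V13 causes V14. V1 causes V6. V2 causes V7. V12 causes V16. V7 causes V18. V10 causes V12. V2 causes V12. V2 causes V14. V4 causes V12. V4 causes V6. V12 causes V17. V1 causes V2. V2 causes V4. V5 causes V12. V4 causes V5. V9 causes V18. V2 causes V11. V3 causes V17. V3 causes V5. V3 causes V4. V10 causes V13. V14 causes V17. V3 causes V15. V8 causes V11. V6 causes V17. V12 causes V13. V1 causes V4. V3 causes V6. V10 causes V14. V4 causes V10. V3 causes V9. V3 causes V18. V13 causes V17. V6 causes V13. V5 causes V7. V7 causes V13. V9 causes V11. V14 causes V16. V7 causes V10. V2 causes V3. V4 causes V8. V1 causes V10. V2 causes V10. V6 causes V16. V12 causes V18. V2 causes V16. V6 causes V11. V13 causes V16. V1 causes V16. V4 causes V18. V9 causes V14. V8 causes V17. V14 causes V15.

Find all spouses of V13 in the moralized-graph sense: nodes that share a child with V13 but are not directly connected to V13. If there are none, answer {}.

{V1, V2, V3, V8, V9}

Children of V13: V14, V16, V17.
  V14: V2, V9, V10
  V16: V1, V2, V6, V12, V14
  V17: V3, V6, V8, V12, V14
Excluding nodes already adjacent to V13 (V6, V7, V10, V12, V14, V16, V17), the co-parent-only contribution is {V1, V2, V3, V8, V9}.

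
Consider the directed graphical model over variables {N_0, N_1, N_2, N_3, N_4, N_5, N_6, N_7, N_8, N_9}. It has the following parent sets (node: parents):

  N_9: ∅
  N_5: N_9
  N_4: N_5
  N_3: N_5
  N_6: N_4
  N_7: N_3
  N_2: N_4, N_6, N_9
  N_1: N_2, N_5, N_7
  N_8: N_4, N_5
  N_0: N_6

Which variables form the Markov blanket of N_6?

{N_0, N_2, N_4, N_9}

Pa(N_6) = {N_4}.
Ch(N_6) = {N_0, N_2}.
For each child, the remaining parents (spouses of N_6):
  N_2 also has parents N_4, N_9.
  N_0: no additional parents.
So the Markov blanket of N_6 is {N_0, N_2, N_4, N_9}.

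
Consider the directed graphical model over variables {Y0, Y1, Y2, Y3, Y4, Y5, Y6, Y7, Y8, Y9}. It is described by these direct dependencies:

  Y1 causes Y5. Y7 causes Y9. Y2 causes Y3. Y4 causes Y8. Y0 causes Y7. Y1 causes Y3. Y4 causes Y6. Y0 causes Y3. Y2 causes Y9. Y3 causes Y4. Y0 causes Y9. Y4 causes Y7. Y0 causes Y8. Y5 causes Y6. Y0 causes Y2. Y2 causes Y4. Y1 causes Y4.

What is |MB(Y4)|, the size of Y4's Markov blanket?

8

Y4's parents: Y1, Y2, Y3.
Y4 has children Y6, Y7, Y8.
Other parents of Y4's children:
  Y6 also has parent Y5.
  Y7 also has parent Y0.
  Y8 also has parent Y0.
MB(Y4) = {Y0, Y1, Y2, Y3, Y5, Y6, Y7, Y8}, which has 8 nodes.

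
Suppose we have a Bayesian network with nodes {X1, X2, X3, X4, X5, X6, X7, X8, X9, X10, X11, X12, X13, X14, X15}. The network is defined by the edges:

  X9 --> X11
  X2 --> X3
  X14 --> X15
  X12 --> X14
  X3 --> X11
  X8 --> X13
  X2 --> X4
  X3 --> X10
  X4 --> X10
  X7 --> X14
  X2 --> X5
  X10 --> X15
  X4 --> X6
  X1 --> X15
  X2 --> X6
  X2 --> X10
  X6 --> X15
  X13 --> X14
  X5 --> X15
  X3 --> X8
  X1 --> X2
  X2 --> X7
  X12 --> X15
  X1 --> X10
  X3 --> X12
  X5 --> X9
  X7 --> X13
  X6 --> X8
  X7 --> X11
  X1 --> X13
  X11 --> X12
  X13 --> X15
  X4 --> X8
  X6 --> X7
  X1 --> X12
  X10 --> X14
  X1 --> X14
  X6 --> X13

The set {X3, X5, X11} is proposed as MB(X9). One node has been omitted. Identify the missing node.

X7

Children of X9: X11.
Parents of X9: X5.
For each child, the remaining parents (spouses of X9):
  X11's other parents are X3, X7.
MB(X9) = {X3, X5, X7, X11}.
Comparing with the claimed set, X7 is missing.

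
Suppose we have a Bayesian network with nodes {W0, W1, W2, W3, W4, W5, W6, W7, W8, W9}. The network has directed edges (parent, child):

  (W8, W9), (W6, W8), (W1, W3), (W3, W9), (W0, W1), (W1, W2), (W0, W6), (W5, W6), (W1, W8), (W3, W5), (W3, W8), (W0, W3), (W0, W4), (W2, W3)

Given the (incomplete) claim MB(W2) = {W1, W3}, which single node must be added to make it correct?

Recall MB(v) = parents ∪ children ∪ spouses, where spouses are the other parents of v's children.
Parents of W2: W1.
Children of W2: W3.
Parents of each child, excluding W2:
  W3: W0, W1
MB(W2) = {W0, W1, W3}.
Comparing with the claimed set, W0 is missing.

W0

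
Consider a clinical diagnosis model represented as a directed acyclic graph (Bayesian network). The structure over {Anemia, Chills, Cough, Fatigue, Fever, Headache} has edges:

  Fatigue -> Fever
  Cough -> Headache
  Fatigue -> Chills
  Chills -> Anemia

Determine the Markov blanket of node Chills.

{Anemia, Fatigue}

Recall MB(v) = parents ∪ children ∪ spouses, where spouses are the other parents of v's children.
Parents of Chills: Fatigue.
Ch(Chills) = {Anemia}.
Other parents of Chills's children:
  Anemia: —
Union: {Fatigue} ∪ {Anemia} ∪ {} = {Anemia, Fatigue}.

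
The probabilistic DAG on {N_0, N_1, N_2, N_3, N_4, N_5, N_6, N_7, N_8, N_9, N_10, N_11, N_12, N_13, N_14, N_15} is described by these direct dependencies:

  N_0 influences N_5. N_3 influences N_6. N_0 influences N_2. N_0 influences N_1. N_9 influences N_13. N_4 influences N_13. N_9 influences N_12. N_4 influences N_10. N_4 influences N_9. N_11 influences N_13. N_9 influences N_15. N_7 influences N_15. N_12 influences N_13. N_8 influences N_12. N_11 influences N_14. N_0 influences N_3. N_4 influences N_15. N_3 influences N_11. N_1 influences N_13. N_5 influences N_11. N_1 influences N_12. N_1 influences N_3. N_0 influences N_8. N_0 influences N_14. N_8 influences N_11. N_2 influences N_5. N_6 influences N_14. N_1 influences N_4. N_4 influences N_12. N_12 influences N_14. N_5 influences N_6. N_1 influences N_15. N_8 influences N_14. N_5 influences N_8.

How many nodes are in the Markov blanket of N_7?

4

N_7's children: N_15.
N_7's parents: none.
Co-parents of N_7 (other parents of its children):
  parents(N_15) \ {N_7} = {N_1, N_4, N_9}.
MB(N_7) = {N_1, N_4, N_9, N_15}, which has 4 nodes.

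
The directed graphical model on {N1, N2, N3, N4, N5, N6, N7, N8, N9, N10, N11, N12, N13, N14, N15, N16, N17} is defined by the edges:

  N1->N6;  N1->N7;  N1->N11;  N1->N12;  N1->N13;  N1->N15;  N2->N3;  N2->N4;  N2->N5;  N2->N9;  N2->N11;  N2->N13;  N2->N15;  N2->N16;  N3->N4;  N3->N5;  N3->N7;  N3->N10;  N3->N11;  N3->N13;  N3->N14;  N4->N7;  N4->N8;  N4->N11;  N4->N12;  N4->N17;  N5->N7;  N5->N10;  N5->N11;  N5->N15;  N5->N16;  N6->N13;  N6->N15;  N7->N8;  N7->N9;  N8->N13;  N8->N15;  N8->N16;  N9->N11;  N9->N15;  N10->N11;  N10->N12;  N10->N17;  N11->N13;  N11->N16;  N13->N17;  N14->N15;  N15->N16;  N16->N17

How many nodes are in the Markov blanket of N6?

10

The Markov blanket of a node is its parents, its children, and the other parents of its children.
N6 has parent N1.
Ch(N6) = {N13, N15}.
Other parents of N6's children:
  N13's other parents are N1, N2, N3, N8, N11.
  N15's other parents are N1, N2, N5, N8, N9, N14.
MB(N6) = {N1, N2, N3, N5, N8, N9, N11, N13, N14, N15}, which has 10 nodes.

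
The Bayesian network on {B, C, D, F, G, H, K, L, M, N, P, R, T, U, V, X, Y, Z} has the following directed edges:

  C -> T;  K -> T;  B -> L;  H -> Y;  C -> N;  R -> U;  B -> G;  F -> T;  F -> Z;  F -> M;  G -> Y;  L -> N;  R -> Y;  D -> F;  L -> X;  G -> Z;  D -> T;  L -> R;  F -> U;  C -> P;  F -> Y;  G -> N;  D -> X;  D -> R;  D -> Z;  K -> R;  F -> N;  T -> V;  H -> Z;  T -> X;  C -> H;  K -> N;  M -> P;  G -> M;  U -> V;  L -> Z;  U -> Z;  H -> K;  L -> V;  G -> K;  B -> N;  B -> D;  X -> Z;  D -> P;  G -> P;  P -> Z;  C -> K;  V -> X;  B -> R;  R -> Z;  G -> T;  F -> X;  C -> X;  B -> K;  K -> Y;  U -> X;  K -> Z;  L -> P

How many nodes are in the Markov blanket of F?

17

A node's Markov blanket = Pa ∪ Ch ∪ (parents of Ch other than the node itself).
F's parents: D.
Ch(F) = {M, N, T, U, X, Y, Z}.
For each child, the remaining parents (spouses of F):
  M: G
  N: B, C, G, K, L
  T: C, D, G, K
  U: R
  X: C, D, L, T, U, V
  Y: G, H, K, R
  Z: D, G, H, K, L, P, R, U, X
MB(F) = {B, C, D, G, H, K, L, M, N, P, R, T, U, V, X, Y, Z}, which has 17 nodes.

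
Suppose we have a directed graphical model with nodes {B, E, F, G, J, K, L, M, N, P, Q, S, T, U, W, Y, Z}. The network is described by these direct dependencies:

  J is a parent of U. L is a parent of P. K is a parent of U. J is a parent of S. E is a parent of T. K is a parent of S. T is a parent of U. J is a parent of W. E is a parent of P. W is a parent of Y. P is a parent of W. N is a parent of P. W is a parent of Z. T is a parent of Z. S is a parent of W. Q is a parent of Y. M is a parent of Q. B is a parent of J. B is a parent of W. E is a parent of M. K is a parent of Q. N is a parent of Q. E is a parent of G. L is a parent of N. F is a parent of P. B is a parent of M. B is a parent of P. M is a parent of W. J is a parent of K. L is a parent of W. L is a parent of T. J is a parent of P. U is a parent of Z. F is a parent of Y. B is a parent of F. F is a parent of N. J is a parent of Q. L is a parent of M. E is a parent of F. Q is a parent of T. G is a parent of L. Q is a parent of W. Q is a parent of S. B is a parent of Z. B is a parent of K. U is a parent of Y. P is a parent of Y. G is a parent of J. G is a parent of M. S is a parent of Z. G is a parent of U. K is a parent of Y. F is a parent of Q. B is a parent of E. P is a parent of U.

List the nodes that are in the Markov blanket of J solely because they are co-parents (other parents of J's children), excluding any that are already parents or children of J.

{E, F, L, M, N, T}

Children of J: K, P, Q, S, U, W.
  K also has parent B.
  P also has parents B, E, F, L, N.
  parents(Q) \ {J} = {F, K, M, N}.
  S also has parents K, Q.
  parents(U) \ {J} = {G, K, P, T}.
  W also has parents B, L, M, P, Q, S.
Excluding nodes already adjacent to J (B, G, K, P, Q, S, U, W), the co-parent-only contribution is {E, F, L, M, N, T}.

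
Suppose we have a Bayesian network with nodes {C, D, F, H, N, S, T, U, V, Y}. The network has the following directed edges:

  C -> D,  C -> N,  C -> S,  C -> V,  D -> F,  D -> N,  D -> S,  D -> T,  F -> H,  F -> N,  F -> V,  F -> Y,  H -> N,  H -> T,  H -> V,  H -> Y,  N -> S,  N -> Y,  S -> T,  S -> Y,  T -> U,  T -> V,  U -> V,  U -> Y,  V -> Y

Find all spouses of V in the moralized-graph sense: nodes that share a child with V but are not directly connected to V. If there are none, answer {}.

{N, S}

Children of V: Y.
  Y also has parents F, H, N, S, U.
Excluding nodes already adjacent to V (C, F, H, T, U, Y), the co-parent-only contribution is {N, S}.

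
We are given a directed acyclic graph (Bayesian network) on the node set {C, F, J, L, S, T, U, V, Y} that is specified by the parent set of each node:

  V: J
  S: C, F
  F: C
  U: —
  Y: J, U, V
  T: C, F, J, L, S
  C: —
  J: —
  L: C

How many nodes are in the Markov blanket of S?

5

A node's Markov blanket = Pa ∪ Ch ∪ (parents of Ch other than the node itself).
S has parents C, F.
S has child T.
Other parents of S's children:
  T: C, F, J, L
MB(S) = {C, F, J, L, T}, which has 5 nodes.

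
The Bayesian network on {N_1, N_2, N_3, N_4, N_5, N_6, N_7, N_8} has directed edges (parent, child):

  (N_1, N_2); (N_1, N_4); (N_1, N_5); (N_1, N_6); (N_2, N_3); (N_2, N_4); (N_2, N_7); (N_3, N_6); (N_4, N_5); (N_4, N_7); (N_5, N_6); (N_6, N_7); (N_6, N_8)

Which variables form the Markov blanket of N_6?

{N_1, N_2, N_3, N_4, N_5, N_7, N_8}

By definition, MB(N_6) is built from N_6's parents, N_6's children, and the co-parents of N_6.
Ch(N_6) = {N_7, N_8}.
N_6's parents: N_1, N_3, N_5.
Other parents of N_6's children:
  N_7 also has parents N_2, N_4.
  N_8: no additional parents.
MB(N_6) = {N_1, N_2, N_3, N_4, N_5, N_7, N_8}.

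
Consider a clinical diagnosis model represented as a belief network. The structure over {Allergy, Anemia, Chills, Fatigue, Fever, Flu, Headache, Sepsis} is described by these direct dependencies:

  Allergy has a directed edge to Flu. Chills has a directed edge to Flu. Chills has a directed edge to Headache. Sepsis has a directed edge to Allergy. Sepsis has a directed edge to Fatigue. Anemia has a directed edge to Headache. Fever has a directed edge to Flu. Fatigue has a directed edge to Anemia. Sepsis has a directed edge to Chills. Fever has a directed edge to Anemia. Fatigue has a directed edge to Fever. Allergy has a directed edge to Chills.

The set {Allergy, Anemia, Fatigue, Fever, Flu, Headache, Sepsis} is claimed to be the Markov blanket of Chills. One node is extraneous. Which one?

Chills has parents Allergy, Sepsis.
Chills's children: Flu, Headache.
Other parents of Chills's children:
  Flu also has parents Allergy, Fever.
  parents(Headache) \ {Chills} = {Anemia}.
MB(Chills) = {Allergy, Anemia, Fever, Flu, Headache, Sepsis}.
Fatigue is neither a parent, child, nor co-parent of Chills, so it does not belong.

Fatigue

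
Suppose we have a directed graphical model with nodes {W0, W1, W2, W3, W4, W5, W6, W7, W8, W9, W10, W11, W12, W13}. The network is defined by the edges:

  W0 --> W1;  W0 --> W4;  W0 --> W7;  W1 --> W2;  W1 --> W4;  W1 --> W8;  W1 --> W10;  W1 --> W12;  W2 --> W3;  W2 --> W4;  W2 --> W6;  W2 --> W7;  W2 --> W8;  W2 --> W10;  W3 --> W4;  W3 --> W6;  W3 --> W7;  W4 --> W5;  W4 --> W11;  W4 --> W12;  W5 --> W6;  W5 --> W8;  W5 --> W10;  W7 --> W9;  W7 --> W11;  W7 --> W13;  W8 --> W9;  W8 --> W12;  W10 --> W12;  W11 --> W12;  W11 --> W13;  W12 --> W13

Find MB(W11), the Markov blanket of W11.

By definition, MB(W11) is built from W11's parents, W11's children, and the co-parents of W11.
W11 has parents W4, W7.
Children of W11: W12, W13.
For each child, the remaining parents (spouses of W11):
  W12: W1, W4, W8, W10
  W13: W7, W12
Union: {W4, W7} ∪ {W12, W13} ∪ {W1, W4, W7, W8, W10, W12} = {W1, W4, W7, W8, W10, W12, W13}.

{W1, W4, W7, W8, W10, W12, W13}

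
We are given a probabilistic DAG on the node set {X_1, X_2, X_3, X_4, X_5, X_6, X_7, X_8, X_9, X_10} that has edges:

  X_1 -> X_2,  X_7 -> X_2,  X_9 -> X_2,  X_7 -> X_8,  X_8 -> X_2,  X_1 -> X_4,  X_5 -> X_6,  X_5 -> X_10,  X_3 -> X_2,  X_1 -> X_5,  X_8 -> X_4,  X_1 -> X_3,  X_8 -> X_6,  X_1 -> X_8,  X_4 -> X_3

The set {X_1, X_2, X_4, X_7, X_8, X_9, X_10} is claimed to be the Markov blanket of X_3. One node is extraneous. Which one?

X_10

The Markov blanket of a node is its parents, its children, and the other parents of its children.
Pa(X_3) = {X_1, X_4}.
Children of X_3: X_2.
Parents of each child, excluding X_3:
  X_2: X_1, X_7, X_8, X_9
MB(X_3) = {X_1, X_2, X_4, X_7, X_8, X_9}.
X_10 is neither a parent, child, nor co-parent of X_3, so it does not belong.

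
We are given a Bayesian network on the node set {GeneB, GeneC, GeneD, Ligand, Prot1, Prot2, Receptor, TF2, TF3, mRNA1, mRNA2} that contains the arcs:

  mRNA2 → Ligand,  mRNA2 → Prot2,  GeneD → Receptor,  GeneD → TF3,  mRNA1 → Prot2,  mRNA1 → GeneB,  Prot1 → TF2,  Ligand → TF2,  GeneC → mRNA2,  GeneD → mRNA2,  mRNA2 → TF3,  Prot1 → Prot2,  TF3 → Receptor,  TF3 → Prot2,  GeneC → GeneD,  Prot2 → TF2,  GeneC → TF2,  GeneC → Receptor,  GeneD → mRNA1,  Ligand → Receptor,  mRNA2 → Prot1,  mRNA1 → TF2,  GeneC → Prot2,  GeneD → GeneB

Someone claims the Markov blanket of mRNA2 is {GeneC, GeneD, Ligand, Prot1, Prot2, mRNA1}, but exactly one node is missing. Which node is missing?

A node's Markov blanket = Pa ∪ Ch ∪ (parents of Ch other than the node itself).
Ch(mRNA2) = {Ligand, Prot1, Prot2, TF3}.
mRNA2's parents: GeneC, GeneD.
Co-parents of mRNA2 (other parents of its children):
  TF3: GeneD
  Ligand: —
  Prot1: —
  Prot2: GeneC, Prot1, TF3, mRNA1
MB(mRNA2) = {GeneC, GeneD, Ligand, Prot1, Prot2, TF3, mRNA1}.
Comparing with the claimed set, TF3 is missing.

TF3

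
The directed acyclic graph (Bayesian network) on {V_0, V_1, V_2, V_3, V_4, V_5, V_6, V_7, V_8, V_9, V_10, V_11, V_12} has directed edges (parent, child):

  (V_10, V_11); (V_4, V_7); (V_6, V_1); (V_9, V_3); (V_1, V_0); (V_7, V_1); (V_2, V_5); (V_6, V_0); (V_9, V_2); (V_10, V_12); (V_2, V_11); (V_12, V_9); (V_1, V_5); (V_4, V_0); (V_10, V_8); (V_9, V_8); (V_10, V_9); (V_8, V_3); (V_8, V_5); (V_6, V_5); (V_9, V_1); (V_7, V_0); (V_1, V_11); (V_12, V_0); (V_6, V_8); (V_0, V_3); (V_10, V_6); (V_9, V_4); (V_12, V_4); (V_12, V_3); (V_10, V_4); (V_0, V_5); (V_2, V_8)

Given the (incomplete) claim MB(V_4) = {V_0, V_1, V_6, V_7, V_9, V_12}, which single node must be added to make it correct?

The Markov blanket of a node is its parents, its children, and the other parents of its children.
V_4's children: V_0, V_7.
Pa(V_4) = {V_9, V_10, V_12}.
Parents of each child, excluding V_4:
  V_7: no additional parents.
  V_0's other parents are V_1, V_6, V_7, V_12.
MB(V_4) = {V_0, V_1, V_6, V_7, V_9, V_10, V_12}.
Comparing with the claimed set, V_10 is missing.

V_10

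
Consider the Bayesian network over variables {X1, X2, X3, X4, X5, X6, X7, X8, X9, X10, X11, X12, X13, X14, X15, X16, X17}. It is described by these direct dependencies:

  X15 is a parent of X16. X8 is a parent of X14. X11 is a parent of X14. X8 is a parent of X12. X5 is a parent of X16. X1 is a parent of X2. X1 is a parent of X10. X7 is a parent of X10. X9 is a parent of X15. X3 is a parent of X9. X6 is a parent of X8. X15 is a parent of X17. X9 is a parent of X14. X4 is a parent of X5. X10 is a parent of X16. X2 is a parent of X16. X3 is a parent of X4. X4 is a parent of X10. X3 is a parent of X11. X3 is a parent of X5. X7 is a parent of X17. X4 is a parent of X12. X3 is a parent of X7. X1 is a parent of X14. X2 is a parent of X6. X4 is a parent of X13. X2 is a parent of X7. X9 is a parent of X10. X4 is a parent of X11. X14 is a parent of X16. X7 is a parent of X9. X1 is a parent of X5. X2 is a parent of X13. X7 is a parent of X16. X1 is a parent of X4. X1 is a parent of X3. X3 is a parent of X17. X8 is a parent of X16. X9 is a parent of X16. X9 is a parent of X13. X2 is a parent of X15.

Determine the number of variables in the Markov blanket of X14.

A node's Markov blanket = Pa ∪ Ch ∪ (parents of Ch other than the node itself).
X14's parents: X1, X8, X9, X11.
Ch(X14) = {X16}.
Other parents of X14's children:
  X16 also has parents X2, X5, X7, X8, X9, X10, X15.
MB(X14) = {X1, X2, X5, X7, X8, X9, X10, X11, X15, X16}, which has 10 nodes.

10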